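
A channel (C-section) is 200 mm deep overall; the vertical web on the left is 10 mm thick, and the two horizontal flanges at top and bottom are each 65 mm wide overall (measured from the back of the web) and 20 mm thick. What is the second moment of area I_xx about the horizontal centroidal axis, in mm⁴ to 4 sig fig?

I_xx ≈ 2.456 × 10⁷ mm⁴

Break the section into simple shapes (no overlaps), measuring from the bottom-left corner of the bounding box.
Web: 10 × 200, A = 2 000 mm², y = 100 mm, Ī = 6 666 667 mm⁴.
Top flange (beyond web): 55 × 20, A = 1 100 mm², y = 190 mm, Ī = 36666.7 mm⁴.
Bottom flange (beyond web): 55 × 20, A = 1 100 mm², y = 10 mm, Ī = 36666.7 mm⁴.
By symmetry the centroid is at mid-height, ȳ = 100 mm.
Transfer each piece to the horizontal centroidal axis using Ī + A·d² with d = y − 100:
  web: d = 0 mm → contributes +6 666 667 mm⁴
  top flange (beyond web): d = 90 mm → contributes +8 946 667 mm⁴
  bottom flange (beyond web): d = -90 mm → contributes +8 946 667 mm⁴
Total I = 24 560 000 mm⁴.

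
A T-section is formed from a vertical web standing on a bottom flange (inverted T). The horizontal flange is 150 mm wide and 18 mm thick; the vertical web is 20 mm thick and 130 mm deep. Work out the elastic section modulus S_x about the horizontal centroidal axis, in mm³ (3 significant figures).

Treat the section as a set of non-overlapping primitives; coordinates are from the bounding-box lower-left.
Flange: 150 × 18, A = 2 700 mm², y = 9 mm, Ī = 72 900 mm⁴.
Web: 20 × 130, A = 2 600 mm², y = 83 mm, Ī = 3 661 667 mm⁴.
Centroid: ȳ = ΣA·y / ΣA = 45.302 mm.
Transfer each piece to the horizontal centroidal axis using Ī + A·d² with d = y − 45.302:
  flange: d = -36.302 mm → contributes +3 631 033 mm⁴
  web: d = 37.698 mm → contributes +7 356 651 mm⁴
Total I = 10 987 684 mm⁴.
Extreme fibre distance c = 102.7 mm; S = I/c = 106 990 mm³.

S_x ≈ 1.07 × 10⁵ mm³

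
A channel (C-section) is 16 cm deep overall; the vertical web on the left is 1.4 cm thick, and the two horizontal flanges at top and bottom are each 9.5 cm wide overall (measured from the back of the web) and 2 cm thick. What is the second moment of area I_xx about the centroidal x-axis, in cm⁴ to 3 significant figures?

I_xx ≈ 2080 cm⁴

Decompose the section into non-overlapping parts with the origin at the bottom-left of its bounding rectangle.
Web: 1.4 × 16, A = 22.4 cm², y = 8 cm, Ī = 477.87 cm⁴.
Top flange (beyond web): 8.1 × 2, A = 16.2 cm², y = 15 cm, Ī = 5.4 cm⁴.
Bottom flange (beyond web): 8.1 × 2, A = 16.2 cm², y = 1 cm, Ī = 5.4 cm⁴.
By symmetry the centroid is at mid-height, ȳ = 8 cm.
Transfer each piece to the centroidal x-axis using Ī + A·d² with d = y − 8:
  web: d = 0 cm → contributes +477.87 cm⁴
  top flange (beyond web): d = 7 cm → contributes +799.2 cm⁴
  bottom flange (beyond web): d = -7 cm → contributes +799.2 cm⁴
Total I = 2076.3 cm⁴.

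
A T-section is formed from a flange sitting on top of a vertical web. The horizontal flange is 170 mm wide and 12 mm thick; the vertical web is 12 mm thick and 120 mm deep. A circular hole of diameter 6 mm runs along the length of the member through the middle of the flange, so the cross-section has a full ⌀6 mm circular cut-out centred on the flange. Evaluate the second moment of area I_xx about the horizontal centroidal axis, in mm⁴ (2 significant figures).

I_xx ≈ 5.4 × 10⁶ mm⁴

Treat the section as a set of non-overlapping primitives; coordinates are from the bounding-box lower-left.
Flange: 170 × 12, A = 2 040 mm², y = 126 mm, Ī = 24 480 mm⁴.
Web: 12 × 120, A = 1 440 mm², y = 60 mm, Ī = 1 728 000 mm⁴.
Hole (subtracted): ⌀6, A = 28.27 mm², y = 126 mm, Ī = 63.62 mm⁴.
Centroid: ȳ = ΣA·y / ΣA = 98.47 mm.
Transfer each piece to the horizontal centroidal axis using Ī + A·d² with d = y − 98.47:
  flange: d = 27.53 mm → contributes +1 571 053 mm⁴
  web: d = -38.47 mm → contributes +3 858 666 mm⁴
  hole: d = 27.53 mm → contributes −21 499 mm⁴
Total I = 5 408 220 mm⁴.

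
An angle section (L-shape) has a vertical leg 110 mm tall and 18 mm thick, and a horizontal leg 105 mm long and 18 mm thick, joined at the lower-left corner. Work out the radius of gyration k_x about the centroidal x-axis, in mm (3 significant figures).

k_x ≈ 33.1 mm

Split into non-overlapping primitives; take the origin at the lower-left of the bounding box.
Vertical leg: 18 × 110, A = 1 980 mm², y = 55 mm, Ī = 1 996 500 mm⁴.
Horizontal leg (remainder): 87 × 18, A = 1 566 mm², y = 9 mm, Ī = 42 282 mm⁴.
Centroid: ȳ = ΣA·y / ΣA = 34.685 mm.
Transfer each piece to the centroidal x-axis using Ī + A·d² with d = y − 34.685:
  vertical leg: d = 20.315 mm → contributes +2 813 622 mm⁴
  horizontal leg (remainder): d = -25.685 mm → contributes +1 075 425 mm⁴
Total I = 3 889 047 mm⁴.
Radius of gyration: k = √(I/A) = √(3 889 047 / 3 546) = 33.117 mm.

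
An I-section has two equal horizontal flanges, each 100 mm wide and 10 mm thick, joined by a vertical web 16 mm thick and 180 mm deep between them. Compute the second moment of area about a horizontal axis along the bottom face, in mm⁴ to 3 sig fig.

Treat the section as a set of non-overlapping primitives; coordinates are from the bounding-box lower-left.
Bottom flange: 100 × 10, A = 1 000 mm², y = 5 mm, Ī = 8333.3 mm⁴.
Web: 16 × 180, A = 2 880 mm², y = 100 mm, Ī = 7 776 000 mm⁴.
Top flange: 100 × 10, A = 1 000 mm², y = 195 mm, Ī = 8333.3 mm⁴.
Transfer each piece to the base of the section using Ī + A·d² with d = y − 0:
  bottom flange: d = 5 mm → contributes +33 333 mm⁴
  web: d = 100 mm → contributes +36 576 000 mm⁴
  top flange: d = 195 mm → contributes +38 033 333 mm⁴
Total I = 74 642 667 mm⁴.

I_base ≈ 7.46 × 10⁷ mm⁴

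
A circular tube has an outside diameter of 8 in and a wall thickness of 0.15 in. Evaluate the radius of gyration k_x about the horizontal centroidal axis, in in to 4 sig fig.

k_x ≈ 2.776 in

Treat the section as a set of non-overlapping primitives; coordinates are from the bounding-box lower-left.
Outer circle: ⌀8, A = 50.2655 in², y = 4 in, Ī = 201.062 in⁴.
Bore (subtracted): ⌀7.7, A = 46.5663 in², y = 4 in, Ī = 172.557 in⁴.
By symmetry the centroid is at mid-height, ȳ = 4 in.
All pieces are centred on the horizontal centroidal axis, so I = ΣĪ (holes subtracted) = 28.5048 in⁴.
Radius of gyration: k = √(I/A) = √(28.5048 / 3.69923) = 2.7759 in.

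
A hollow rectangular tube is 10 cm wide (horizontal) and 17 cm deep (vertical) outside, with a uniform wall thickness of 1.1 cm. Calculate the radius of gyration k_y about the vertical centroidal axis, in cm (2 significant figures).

Split into non-overlapping primitives; take the origin at the lower-left of the bounding box.
Outer rectangle: 10 × 17, A = 170 cm², x = 5 cm, Ī = 1 417 cm⁴.
Inner void (subtracted): 7.8 × 14.8, A = 115.4 cm², x = 5 cm, Ī = 585.3 cm⁴.
By symmetry the centroid is at mid-width, x̄ = 5 cm.
All pieces are centred on the vertical centroidal axis, so I = ΣĪ (holes subtracted) = 831.4 cm⁴.
Radius of gyration: k = √(I/A) = √(831.4 / 54.56) = 3.904 cm.

k_y ≈ 3.9 cm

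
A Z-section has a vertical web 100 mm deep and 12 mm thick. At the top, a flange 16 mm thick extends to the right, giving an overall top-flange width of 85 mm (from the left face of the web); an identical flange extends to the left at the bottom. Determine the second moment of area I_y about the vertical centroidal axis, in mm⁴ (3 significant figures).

I_y ≈ 5.27 × 10⁶ mm⁴

Decompose the section into non-overlapping parts with the origin at the bottom-left of its bounding rectangle.
Web: 12 × 100, A = 1 200 mm², x = 79 mm, Ī = 14 400 mm⁴.
Top flange (beyond web): 73 × 16, A = 1 168 mm², x = 121.5 mm, Ī = 518 689 mm⁴.
Bottom flange (beyond web): 73 × 16, A = 1 168 mm², x = 36.5 mm, Ī = 518 689 mm⁴.
Centroid: x̄ = ΣA·x / ΣA = 79 mm.
Transfer each piece to the vertical centroidal axis using Ī + A·d² with d = x − 79:
  web: d = 0 mm → contributes +14 400 mm⁴
  top flange (beyond web): d = 42.5 mm → contributes +2 628 389 mm⁴
  bottom flange (beyond web): d = -42.5 mm → contributes +2 628 389 mm⁴
Total I = 5 271 179 mm⁴.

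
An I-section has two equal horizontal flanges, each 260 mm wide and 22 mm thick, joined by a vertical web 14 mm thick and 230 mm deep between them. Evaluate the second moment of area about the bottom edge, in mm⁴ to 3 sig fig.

I_base ≈ 4.71 × 10⁸ mm⁴

Split into non-overlapping primitives; take the origin at the lower-left of the bounding box.
Bottom flange: 260 × 22, A = 5 720 mm², y = 11 mm, Ī = 230 707 mm⁴.
Web: 14 × 230, A = 3 220 mm², y = 137 mm, Ī = 14 194 833 mm⁴.
Top flange: 260 × 22, A = 5 720 mm², y = 263 mm, Ī = 230 707 mm⁴.
Transfer each piece to the base of the section using Ī + A·d² with d = y − 0:
  bottom flange: d = 11 mm → contributes +922 827 mm⁴
  web: d = 137 mm → contributes +74 631 013 mm⁴
  top flange: d = 263 mm → contributes +395 877 387 mm⁴
Total I = 471 431 227 mm⁴.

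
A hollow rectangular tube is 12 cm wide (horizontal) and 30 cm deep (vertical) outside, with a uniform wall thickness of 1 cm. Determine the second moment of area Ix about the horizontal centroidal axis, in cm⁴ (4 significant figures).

Treat the section as a set of non-overlapping primitives; coordinates are from the bounding-box lower-left.
Outer rectangle: 12 × 30, A = 360 cm², y = 15 cm, Ī = 27 000 cm⁴.
Inner void (subtracted): 10 × 28, A = 280 cm², y = 15 cm, Ī = 18293.3 cm⁴.
By symmetry the centroid is at mid-height, ȳ = 15 cm.
All pieces are centred on the horizontal centroidal axis, so I = ΣĪ (holes subtracted) = 8706.67 cm⁴.

Ix ≈ 8707 cm⁴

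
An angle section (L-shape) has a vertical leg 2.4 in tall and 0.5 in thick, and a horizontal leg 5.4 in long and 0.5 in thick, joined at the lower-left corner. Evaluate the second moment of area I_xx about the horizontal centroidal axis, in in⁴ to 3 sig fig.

I_xx ≈ 1.35 in⁴

Break the section into simple shapes (no overlaps), measuring from the bottom-left corner of the bounding box.
Vertical leg: 0.5 × 2.4, A = 1.2 in², y = 1.2 in, Ī = 0.576 in⁴.
Horizontal leg (remainder): 4.9 × 0.5, A = 2.45 in², y = 0.25 in, Ī = 0.051042 in⁴.
Centroid: ȳ = ΣA·y / ΣA = 0.56233 in.
Transfer each piece to the horizontal centroidal axis using Ī + A·d² with d = y − 0.56233:
  vertical leg: d = 0.63767 in → contributes +1.0639 in⁴
  horizontal leg (remainder): d = -0.31233 in → contributes +0.29004 in⁴
Total I = 1.354 in⁴.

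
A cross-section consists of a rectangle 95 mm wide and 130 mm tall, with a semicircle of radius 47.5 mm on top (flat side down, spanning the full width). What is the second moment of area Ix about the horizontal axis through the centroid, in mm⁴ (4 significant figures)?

Ix ≈ 3.792 × 10⁷ mm⁴

Split into non-overlapping primitives; take the origin at the lower-left of the bounding box.
Rectangular body: 95 × 130, A = 12 350 mm², y = 65 mm, Ī = 17 392 917 mm⁴.
Semicircular cap: semicircle r = 47.5, A = 3544.11 mm², y = 150.16 mm, Ī = 558 736 mm⁴.
Centroid: ȳ = ΣA·y / ΣA = 83.9891 mm.
Transfer each piece to the horizontal axis through the centroid using Ī + A·d² with d = y − 83.9891:
  rectangular body: d = -18.9891 mm → contributes +21 846 158 mm⁴
  semicircular cap: d = 66.1705 mm → contributes +16 076 749 mm⁴
Total I = 37 922 907 mm⁴.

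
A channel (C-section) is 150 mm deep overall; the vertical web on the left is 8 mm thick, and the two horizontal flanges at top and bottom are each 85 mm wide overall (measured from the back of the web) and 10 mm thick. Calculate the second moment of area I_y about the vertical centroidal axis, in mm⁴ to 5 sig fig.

I_y ≈ 1.9855 × 10⁶ mm⁴

Split into non-overlapping primitives; take the origin at the lower-left of the bounding box.
Web: 8 × 150, A = 1 200 mm², x = 4 mm, Ī = 6 400 mm⁴.
Top flange (beyond web): 77 × 10, A = 770 mm², x = 46.5 mm, Ī = 380444.2 mm⁴.
Bottom flange (beyond web): 77 × 10, A = 770 mm², x = 46.5 mm, Ī = 380444.2 mm⁴.
Centroid: x̄ = ΣA·x / ΣA = 27.88686 mm.
Transfer each piece to the vertical centroidal axis using Ī + A·d² with d = x − 27.88686:
  web: d = -23.88686 mm → contributes +691098.6 mm⁴
  top flange (beyond web): d = 18.61314 mm → contributes +647209.8 mm⁴
  bottom flange (beyond web): d = 18.61314 mm → contributes +647209.8 mm⁴
Total I = 1 985 518 mm⁴.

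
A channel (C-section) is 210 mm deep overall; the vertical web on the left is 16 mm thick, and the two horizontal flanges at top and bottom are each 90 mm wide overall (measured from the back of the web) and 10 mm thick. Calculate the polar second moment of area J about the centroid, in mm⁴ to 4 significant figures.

J ≈ 2.999 × 10⁷ mm⁴

Break the section into simple shapes (no overlaps), measuring from the bottom-left corner of the bounding box.
Web: 16 × 210, A = 3 360 mm², y = 105 mm, Ī = 12 348 000 mm⁴.
Top flange (beyond web): 74 × 10, A = 740 mm², y = 205 mm, Ī = 6166.67 mm⁴.
Bottom flange (beyond web): 74 × 10, A = 740 mm², y = 5 mm, Ī = 6166.67 mm⁴.
By symmetry the centroid is at mid-height, ȳ = 105 mm.
Transfer each piece to the centroidal x-axis using Ī + A·d² with d = y − 105:
  web: d = 0 mm → contributes +12 348 000 mm⁴
  top flange (beyond web): d = 100 mm → contributes +7 406 167 mm⁴
  bottom flange (beyond web): d = -100 mm → contributes +7 406 167 mm⁴
Total I = 27 160 333 mm⁴.
For the y-axis: x̄ = 21.7603 mm.
Repeating about the centroidal y-axis gives I_y = 2 827 615 mm⁴.
Polar second moment: J = I_x + I_y = 29 987 949 mm⁴.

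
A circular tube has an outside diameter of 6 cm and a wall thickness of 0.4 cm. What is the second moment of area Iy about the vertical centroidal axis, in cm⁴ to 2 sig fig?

Treat the section as a set of non-overlapping primitives; coordinates are from the bounding-box lower-left.
Outer circle: ⌀6, A = 28.27 cm², x = 3 cm, Ī = 63.62 cm⁴.
Bore (subtracted): ⌀5.2, A = 21.24 cm², x = 3 cm, Ī = 35.89 cm⁴.
By symmetry the centroid is at mid-width, x̄ = 3 cm.
All pieces are centred on the vertical centroidal axis, so I = ΣĪ (holes subtracted) = 27.73 cm⁴.

Iy ≈ 28 cm⁴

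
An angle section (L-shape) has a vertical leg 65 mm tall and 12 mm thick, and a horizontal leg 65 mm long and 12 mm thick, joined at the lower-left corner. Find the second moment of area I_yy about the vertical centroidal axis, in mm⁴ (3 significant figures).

I_yy ≈ 5.28 × 10⁵ mm⁴

Break the section into simple shapes (no overlaps), measuring from the bottom-left corner of the bounding box.
Vertical leg: 12 × 65, A = 780 mm², x = 6 mm, Ī = 9 360 mm⁴.
Horizontal leg (remainder): 53 × 12, A = 636 mm², x = 38.5 mm, Ī = 148 877 mm⁴.
Centroid: x̄ = ΣA·x / ΣA = 20.597 mm.
Transfer each piece to the vertical centroidal axis using Ī + A·d² with d = x − 20.597:
  vertical leg: d = -14.597 mm → contributes +175 567 mm⁴
  horizontal leg (remainder): d = 17.903 mm → contributes +352 716 mm⁴
Total I = 528 283 mm⁴.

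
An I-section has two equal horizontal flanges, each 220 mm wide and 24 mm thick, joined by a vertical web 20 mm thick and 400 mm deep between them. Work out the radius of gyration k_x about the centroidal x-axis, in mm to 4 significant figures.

Treat the section as a set of non-overlapping primitives; coordinates are from the bounding-box lower-left.
Bottom flange: 220 × 24, A = 5 280 mm², y = 12 mm, Ī = 253 440 mm⁴.
Web: 20 × 400, A = 8 000 mm², y = 224 mm, Ī = 106 666 667 mm⁴.
Top flange: 220 × 24, A = 5 280 mm², y = 436 mm, Ī = 253 440 mm⁴.
By symmetry the centroid is at mid-height, ȳ = 224 mm.
Transfer each piece to the centroidal x-axis using Ī + A·d² with d = y − 224:
  bottom flange: d = -212 mm → contributes +237 557 760 mm⁴
  web: d = 0 mm → contributes +106 666 667 mm⁴
  top flange: d = 212 mm → contributes +237 557 760 mm⁴
Total I = 581 782 187 mm⁴.
Radius of gyration: k = √(I/A) = √(581 782 187 / 18 560) = 177.048 mm.

k_x ≈ 177.0 mm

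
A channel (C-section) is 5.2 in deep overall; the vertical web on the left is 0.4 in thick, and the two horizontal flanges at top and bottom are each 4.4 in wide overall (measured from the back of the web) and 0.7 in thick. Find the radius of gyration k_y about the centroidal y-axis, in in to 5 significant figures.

Decompose the section into non-overlapping parts with the origin at the bottom-left of its bounding rectangle.
Web: 0.4 × 5.2, A = 2.08 in², x = 0.2 in, Ī = 0.02773333 in⁴.
Top flange (beyond web): 4 × 0.7, A = 2.8 in², x = 2.4 in, Ī = 3.733333 in⁴.
Bottom flange (beyond web): 4 × 0.7, A = 2.8 in², x = 2.4 in, Ī = 3.733333 in⁴.
Centroid: x̄ = ΣA·x / ΣA = 1.804167 in.
Transfer each piece to the centroidal y-axis using Ī + A·d² with d = x − 1.804167:
  web: d = -1.604167 in → contributes +5.380303 in⁴
  top flange (beyond web): d = 0.5958333 in → contributes +4.727382 in⁴
  bottom flange (beyond web): d = 0.5958333 in → contributes +4.727382 in⁴
Total I = 14.83507 in⁴.
Radius of gyration: k = √(I/A) = √(14.83507 / 7.68) = 1.389838 in.

k_y ≈ 1.3898 in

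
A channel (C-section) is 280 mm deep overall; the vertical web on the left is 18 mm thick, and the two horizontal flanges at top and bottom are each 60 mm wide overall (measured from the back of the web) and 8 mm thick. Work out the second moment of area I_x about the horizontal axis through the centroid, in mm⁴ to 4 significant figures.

Treat the section as a set of non-overlapping primitives; coordinates are from the bounding-box lower-left.
Web: 18 × 280, A = 5 040 mm², y = 140 mm, Ī = 32 928 000 mm⁴.
Top flange (beyond web): 42 × 8, A = 336 mm², y = 276 mm, Ī = 1 792 mm⁴.
Bottom flange (beyond web): 42 × 8, A = 336 mm², y = 4 mm, Ī = 1 792 mm⁴.
By symmetry the centroid is at mid-height, ȳ = 140 mm.
Transfer each piece to the horizontal axis through the centroid using Ī + A·d² with d = y − 140:
  web: d = 0 mm → contributes +32 928 000 mm⁴
  top flange (beyond web): d = 136 mm → contributes +6 216 448 mm⁴
  bottom flange (beyond web): d = -136 mm → contributes +6 216 448 mm⁴
Total I = 45 360 896 mm⁴.

I_x ≈ 4.536 × 10⁷ mm⁴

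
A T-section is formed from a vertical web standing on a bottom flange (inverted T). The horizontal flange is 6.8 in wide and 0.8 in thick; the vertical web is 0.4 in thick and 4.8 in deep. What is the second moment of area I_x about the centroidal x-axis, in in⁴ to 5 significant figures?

Treat the section as a set of non-overlapping primitives; coordinates are from the bounding-box lower-left.
Flange: 6.8 × 0.8, A = 5.44 in², y = 0.4 in, Ī = 0.2901333 in⁴.
Web: 0.4 × 4.8, A = 1.92 in², y = 3.2 in, Ī = 3.6864 in⁴.
Centroid: ȳ = ΣA·y / ΣA = 1.130435 in.
Transfer each piece to the centroidal x-axis using Ī + A·d² with d = y − 1.130435:
  flange: d = -0.7304348 in → contributes +3.192564 in⁴
  web: d = 2.069565 in → contributes +11.90995 in⁴
Total I = 15.10252 in⁴.

I_x ≈ 15.103 in⁴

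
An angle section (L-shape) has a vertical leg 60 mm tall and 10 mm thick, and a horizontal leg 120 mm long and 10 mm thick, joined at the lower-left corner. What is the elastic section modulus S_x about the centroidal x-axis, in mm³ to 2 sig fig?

Treat the section as a set of non-overlapping primitives; coordinates are from the bounding-box lower-left.
Vertical leg: 10 × 60, A = 600 mm², y = 30 mm, Ī = 180 000 mm⁴.
Horizontal leg (remainder): 110 × 10, A = 1 100 mm², y = 5 mm, Ī = 9 167 mm⁴.
Centroid: ȳ = ΣA·y / ΣA = 13.82 mm.
Transfer each piece to the centroidal x-axis using Ī + A·d² with d = y − 13.82:
  vertical leg: d = 16.18 mm → contributes +337 007 mm⁴
  horizontal leg (remainder): d = -8.824 mm → contributes +94 807 mm⁴
Total I = 431 814 mm⁴.
Extreme fibre distance c = 46.18 mm; S = I/c = 9 351 mm³.

S_x ≈ 9400 mm³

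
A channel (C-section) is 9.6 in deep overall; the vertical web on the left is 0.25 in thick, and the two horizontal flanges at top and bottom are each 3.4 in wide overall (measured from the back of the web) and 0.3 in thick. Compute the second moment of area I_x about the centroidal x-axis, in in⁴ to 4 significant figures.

I_x ≈ 59.31 in⁴

Treat the section as a set of non-overlapping primitives; coordinates are from the bounding-box lower-left.
Web: 0.25 × 9.6, A = 2.4 in², y = 4.8 in, Ī = 18.432 in⁴.
Top flange (beyond web): 3.15 × 0.3, A = 0.945 in², y = 9.45 in, Ī = 0.0070875 in⁴.
Bottom flange (beyond web): 3.15 × 0.3, A = 0.945 in², y = 0.15 in, Ī = 0.0070875 in⁴.
By symmetry the centroid is at mid-height, ȳ = 4.8 in.
Transfer each piece to the centroidal x-axis using Ī + A·d² with d = y − 4.8:
  web: d = 0 in → contributes +18.432 in⁴
  top flange (beyond web): d = 4.65 in → contributes +20.4404 in⁴
  bottom flange (beyond web): d = -4.65 in → contributes +20.4404 in⁴
Total I = 59.3127 in⁴.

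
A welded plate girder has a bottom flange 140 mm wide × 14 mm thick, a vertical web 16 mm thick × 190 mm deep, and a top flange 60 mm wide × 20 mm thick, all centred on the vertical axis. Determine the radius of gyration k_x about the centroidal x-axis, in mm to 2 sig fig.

k_x ≈ 82 mm

Decompose the section into non-overlapping parts with the origin at the bottom-left of its bounding rectangle.
Bottom plate: 140 × 14, A = 1 960 mm², y = 7 mm, Ī = 32 013 mm⁴.
Web plate: 16 × 190, A = 3 040 mm², y = 109 mm, Ī = 9 145 333 mm⁴.
Top plate: 60 × 20, A = 1 200 mm², y = 214 mm, Ī = 40 000 mm⁴.
Centroid: ȳ = ΣA·y / ΣA = 97.08 mm.
Transfer each piece to the centroidal x-axis using Ī + A·d² with d = y − 97.08:
  bottom plate: d = -90.08 mm → contributes +15 935 339 mm⁴
  web plate: d = 11.92 mm → contributes +9 577 463 mm⁴
  top plate: d = 116.9 mm → contributes +16 445 068 mm⁴
Total I = 41 957 870 mm⁴.
Radius of gyration: k = √(I/A) = √(41 957 870 / 6 200) = 82.26 mm.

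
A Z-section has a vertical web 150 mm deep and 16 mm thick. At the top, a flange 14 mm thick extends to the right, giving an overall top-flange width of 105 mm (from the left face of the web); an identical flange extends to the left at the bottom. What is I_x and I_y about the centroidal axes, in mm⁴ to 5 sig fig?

Break the section into simple shapes (no overlaps), measuring from the bottom-left corner of the bounding box.
Web: 16 × 150, A = 2 400 mm², y = 75 mm, Ī = 4 500 000 mm⁴.
Top flange (beyond web): 89 × 14, A = 1 246 mm², y = 143 mm, Ī = 20351.33 mm⁴.
Bottom flange (beyond web): 89 × 14, A = 1 246 mm², y = 7 mm, Ī = 20351.33 mm⁴.
Centroid: ȳ = ΣA·y / ΣA = 75 mm.
Transfer each piece to the centroidal x-axis using Ī + A·d² with d = y − 75:
  web: d = 0 mm → contributes +4 500 000 mm⁴
  top flange (beyond web): d = 68 mm → contributes +5 781 855 mm⁴
  bottom flange (beyond web): d = -68 mm → contributes +5 781 855 mm⁴
Total I = 16 063 711 mm⁴.
For the y-axis: x̄ = 97 mm.
Repeating about the centroidal y-axis gives I_y = 8 564 703 mm⁴.

I_x ≈ 1.6064 × 10⁷ mm⁴, I_y ≈ 8.5647 × 10⁶ mm⁴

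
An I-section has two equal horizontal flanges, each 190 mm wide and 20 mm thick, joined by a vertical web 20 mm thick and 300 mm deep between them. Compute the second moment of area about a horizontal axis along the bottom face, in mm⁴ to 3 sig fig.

I_base ≈ 6.33 × 10⁸ mm⁴

Decompose the section into non-overlapping parts with the origin at the bottom-left of its bounding rectangle.
Bottom flange: 190 × 20, A = 3 800 mm², y = 10 mm, Ī = 126 667 mm⁴.
Web: 20 × 300, A = 6 000 mm², y = 170 mm, Ī = 45 000 000 mm⁴.
Top flange: 190 × 20, A = 3 800 mm², y = 330 mm, Ī = 126 667 mm⁴.
Transfer each piece to the base of the section using Ī + A·d² with d = y − 0:
  bottom flange: d = 10 mm → contributes +506 667 mm⁴
  web: d = 170 mm → contributes +218 400 000 mm⁴
  top flange: d = 330 mm → contributes +413 946 667 mm⁴
Total I = 632 853 333 mm⁴.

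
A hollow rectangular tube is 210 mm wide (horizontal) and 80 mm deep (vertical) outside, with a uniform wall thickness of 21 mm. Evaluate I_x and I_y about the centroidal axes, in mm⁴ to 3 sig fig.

Split into non-overlapping primitives; take the origin at the lower-left of the bounding box.
Outer rectangle: 210 × 80, A = 16 800 mm², y = 40 mm, Ī = 8 960 000 mm⁴.
Inner void (subtracted): 168 × 38, A = 6 384 mm², y = 40 mm, Ī = 768 208 mm⁴.
By symmetry the centroid is at mid-height, ȳ = 40 mm.
All pieces are centred on the centroidal x-axis, so I = ΣĪ (holes subtracted) = 8 191 792 mm⁴.
Repeating about the centroidal y-axis gives I_y = 46 724 832 mm⁴.

I_x ≈ 8.19 × 10⁶ mm⁴, I_y ≈ 4.67 × 10⁷ mm⁴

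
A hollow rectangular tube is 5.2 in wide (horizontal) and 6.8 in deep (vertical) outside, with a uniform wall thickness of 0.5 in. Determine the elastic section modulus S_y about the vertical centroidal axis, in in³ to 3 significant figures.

Decompose the section into non-overlapping parts with the origin at the bottom-left of its bounding rectangle.
Outer rectangle: 5.2 × 6.8, A = 35.36 in², x = 2.6 in, Ī = 79.678 in⁴.
Inner void (subtracted): 4.2 × 5.8, A = 24.36 in², x = 2.6 in, Ī = 35.809 in⁴.
By symmetry the centroid is at mid-width, x̄ = 2.6 in.
All pieces are centred on the vertical centroidal axis, so I = ΣĪ (holes subtracted) = 43.869 in⁴.
Extreme fibre distance c = 2.6 in; S = I/c = 16.873 in³.

S_y ≈ 16.9 in³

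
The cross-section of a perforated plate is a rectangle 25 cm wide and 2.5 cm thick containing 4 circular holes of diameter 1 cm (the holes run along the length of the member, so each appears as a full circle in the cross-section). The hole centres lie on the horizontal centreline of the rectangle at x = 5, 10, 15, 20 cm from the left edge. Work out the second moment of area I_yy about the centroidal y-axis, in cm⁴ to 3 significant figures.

I_yy ≈ 3160 cm⁴

Decompose the section into non-overlapping parts with the origin at the bottom-left of its bounding rectangle.
Plate: 25 × 2.5, A = 62.5 cm², x = 12.5 cm, Ī = 3255.2 cm⁴.
Hole 1 (subtracted): ⌀1, A = 0.7854 cm², x = 5 cm, Ī = 0.049087 cm⁴.
Hole 2 (subtracted): ⌀1, A = 0.7854 cm², x = 10 cm, Ī = 0.049087 cm⁴.
Hole 3 (subtracted): ⌀1, A = 0.7854 cm², x = 15 cm, Ī = 0.049087 cm⁴.
Hole 4 (subtracted): ⌀1, A = 0.7854 cm², x = 20 cm, Ī = 0.049087 cm⁴.
By symmetry the centroid is at mid-width, x̄ = 12.5 cm.
Transfer each piece to the centroidal y-axis using Ī + A·d² with d = x − 12.5:
  plate: d = 0 cm → contributes +3255.2 cm⁴
  hole 1: d = -7.5 cm → contributes −44.228 cm⁴
  hole 2: d = -2.5 cm → contributes −4.9578 cm⁴
  hole 3: d = 2.5 cm → contributes −4.9578 cm⁴
  hole 4: d = 7.5 cm → contributes −44.228 cm⁴
Total I = 3156.8 cm⁴.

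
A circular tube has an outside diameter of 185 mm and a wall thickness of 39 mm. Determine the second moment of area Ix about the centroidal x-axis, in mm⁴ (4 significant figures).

Ix ≈ 5.106 × 10⁷ mm⁴

Split into non-overlapping primitives; take the origin at the lower-left of the bounding box.
Outer circle: ⌀185, A = 26880.3 mm², y = 92.5 mm, Ī = 57 498 539 mm⁴.
Bore (subtracted): ⌀107, A = 8992.02 mm², y = 92.5 mm, Ī = 6 434 355 mm⁴.
By symmetry the centroid is at mid-height, ȳ = 92.5 mm.
All pieces are centred on the centroidal x-axis, so I = ΣĪ (holes subtracted) = 51 064 184 mm⁴.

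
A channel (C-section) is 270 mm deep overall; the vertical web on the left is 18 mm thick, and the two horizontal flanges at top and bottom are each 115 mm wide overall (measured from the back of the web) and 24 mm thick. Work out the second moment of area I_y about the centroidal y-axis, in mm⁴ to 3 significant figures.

Treat the section as a set of non-overlapping primitives; coordinates are from the bounding-box lower-left.
Web: 18 × 270, A = 4 860 mm², x = 9 mm, Ī = 131 220 mm⁴.
Top flange (beyond web): 97 × 24, A = 2 328 mm², x = 66.5 mm, Ī = 1 825 346 mm⁴.
Bottom flange (beyond web): 97 × 24, A = 2 328 mm², x = 66.5 mm, Ī = 1 825 346 mm⁴.
Centroid: x̄ = ΣA·x / ΣA = 37.134 mm.
Transfer each piece to the centroidal y-axis using Ī + A·d² with d = x − 37.134:
  web: d = -28.134 mm → contributes +3 977 926 mm⁴
  top flange (beyond web): d = 29.366 mm → contributes +3 832 970 mm⁴
  bottom flange (beyond web): d = 29.366 mm → contributes +3 832 970 mm⁴
Total I = 11 643 866 mm⁴.

I_y ≈ 1.16 × 10⁷ mm⁴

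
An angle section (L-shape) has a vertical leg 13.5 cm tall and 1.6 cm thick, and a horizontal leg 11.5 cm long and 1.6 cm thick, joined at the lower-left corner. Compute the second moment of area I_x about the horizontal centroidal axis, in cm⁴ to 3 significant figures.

I_x ≈ 655 cm⁴

Decompose the section into non-overlapping parts with the origin at the bottom-left of its bounding rectangle.
Vertical leg: 1.6 × 13.5, A = 21.6 cm², y = 6.75 cm, Ī = 328.05 cm⁴.
Horizontal leg (remainder): 9.9 × 1.6, A = 15.84 cm², y = 0.8 cm, Ī = 3.3792 cm⁴.
Centroid: ȳ = ΣA·y / ΣA = 4.2327 cm.
Transfer each piece to the horizontal centroidal axis using Ī + A·d² with d = y − 4.2327:
  vertical leg: d = 2.5173 cm → contributes +464.93 cm⁴
  horizontal leg (remainder): d = -3.4327 cm → contributes +190.03 cm⁴
Total I = 654.95 cm⁴.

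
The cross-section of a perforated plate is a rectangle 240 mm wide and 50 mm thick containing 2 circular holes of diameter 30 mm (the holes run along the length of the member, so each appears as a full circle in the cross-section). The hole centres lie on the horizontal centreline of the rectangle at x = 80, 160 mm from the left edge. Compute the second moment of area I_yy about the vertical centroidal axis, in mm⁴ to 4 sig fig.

Decompose the section into non-overlapping parts with the origin at the bottom-left of its bounding rectangle.
Plate: 240 × 50, A = 12 000 mm², x = 120 mm, Ī = 57 600 000 mm⁴.
Hole 1 (subtracted): ⌀30, A = 706.858 mm², x = 80 mm, Ī = 39760.8 mm⁴.
Hole 2 (subtracted): ⌀30, A = 706.858 mm², x = 160 mm, Ī = 39760.8 mm⁴.
By symmetry the centroid is at mid-width, x̄ = 120 mm.
Transfer each piece to the vertical centroidal axis using Ī + A·d² with d = x − 120:
  plate: d = 0 mm → contributes +57 600 000 mm⁴
  hole 1: d = -40 mm → contributes −1 170 734 mm⁴
  hole 2: d = 40 mm → contributes −1 170 734 mm⁴
Total I = 55 258 532 mm⁴.

I_yy ≈ 5.526 × 10⁷ mm⁴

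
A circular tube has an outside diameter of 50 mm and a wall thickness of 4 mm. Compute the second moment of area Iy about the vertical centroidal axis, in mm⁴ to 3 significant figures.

Split into non-overlapping primitives; take the origin at the lower-left of the bounding box.
Outer circle: ⌀50, A = 1963.5 mm², x = 25 mm, Ī = 306 796 mm⁴.
Bore (subtracted): ⌀42, A = 1385.4 mm², x = 25 mm, Ī = 152 745 mm⁴.
By symmetry the centroid is at mid-width, x̄ = 25 mm.
All pieces are centred on the vertical centroidal axis, so I = ΣĪ (holes subtracted) = 154 051 mm⁴.

Iy ≈ 1.54 × 10⁵ mm⁴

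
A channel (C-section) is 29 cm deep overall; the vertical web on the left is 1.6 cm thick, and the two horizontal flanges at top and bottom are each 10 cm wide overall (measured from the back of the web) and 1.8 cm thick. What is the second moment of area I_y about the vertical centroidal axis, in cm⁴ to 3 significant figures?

Split into non-overlapping primitives; take the origin at the lower-left of the bounding box.
Web: 1.6 × 29, A = 46.4 cm², x = 0.8 cm, Ī = 9.8987 cm⁴.
Top flange (beyond web): 8.4 × 1.8, A = 15.12 cm², x = 5.8 cm, Ī = 88.906 cm⁴.
Bottom flange (beyond web): 8.4 × 1.8, A = 15.12 cm², x = 5.8 cm, Ī = 88.906 cm⁴.
Centroid: x̄ = ΣA·x / ΣA = 2.7729 cm.
Transfer each piece to the vertical centroidal axis using Ī + A·d² with d = x − 2.7729:
  web: d = -1.9729 cm → contributes +190.5 cm⁴
  top flange (beyond web): d = 3.0271 cm → contributes +227.46 cm⁴
  bottom flange (beyond web): d = 3.0271 cm → contributes +227.46 cm⁴
Total I = 645.41 cm⁴.

I_y ≈ 645 cm⁴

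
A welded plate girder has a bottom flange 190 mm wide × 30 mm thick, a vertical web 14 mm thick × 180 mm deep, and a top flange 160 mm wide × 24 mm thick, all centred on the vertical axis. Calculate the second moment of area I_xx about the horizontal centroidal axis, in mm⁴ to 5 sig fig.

I_xx ≈ 1.0666 × 10⁸ mm⁴

Split into non-overlapping primitives; take the origin at the lower-left of the bounding box.
Bottom plate: 190 × 30, A = 5 700 mm², y = 15 mm, Ī = 427 500 mm⁴.
Web plate: 14 × 180, A = 2 520 mm², y = 120 mm, Ī = 6 804 000 mm⁴.
Top plate: 160 × 24, A = 3 840 mm², y = 222 mm, Ī = 184 320 mm⁴.
Centroid: ȳ = ΣA·y / ΣA = 102.8507 mm.
Transfer each piece to the horizontal centroidal axis using Ī + A·d² with d = y − 102.8507:
  bottom plate: d = -87.85075 mm → contributes +44 418 696 mm⁴
  web plate: d = 17.14925 mm → contributes +7 545 124 mm⁴
  top plate: d = 119.1493 mm → contributes +54 699 052 mm⁴
Total I = 106 662 871 mm⁴.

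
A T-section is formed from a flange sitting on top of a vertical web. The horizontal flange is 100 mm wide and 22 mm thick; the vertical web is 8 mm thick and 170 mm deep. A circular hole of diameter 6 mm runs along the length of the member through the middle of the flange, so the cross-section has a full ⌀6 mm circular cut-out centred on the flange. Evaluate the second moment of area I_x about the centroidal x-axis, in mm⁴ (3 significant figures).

Break the section into simple shapes (no overlaps), measuring from the bottom-left corner of the bounding box.
Flange: 100 × 22, A = 2 200 mm², y = 181 mm, Ī = 88 733 mm⁴.
Web: 8 × 170, A = 1 360 mm², y = 85 mm, Ī = 3 275 333 mm⁴.
Hole (subtracted): ⌀6, A = 28.274 mm², y = 181 mm, Ī = 63.617 mm⁴.
Centroid: ȳ = ΣA·y / ΣA = 144.03 mm.
Transfer each piece to the centroidal x-axis using Ī + A·d² with d = y − 144.03:
  flange: d = 36.968 mm → contributes +3 095 288 mm⁴
  web: d = -59.032 mm → contributes +8 014 668 mm⁴
  hole: d = 36.968 mm → contributes −38 704 mm⁴
Total I = 11 071 252 mm⁴.

I_x ≈ 1.11 × 10⁷ mm⁴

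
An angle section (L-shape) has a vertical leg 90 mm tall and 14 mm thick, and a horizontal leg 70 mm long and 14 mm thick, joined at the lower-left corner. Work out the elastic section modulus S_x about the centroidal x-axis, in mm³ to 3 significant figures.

Split into non-overlapping primitives; take the origin at the lower-left of the bounding box.
Vertical leg: 14 × 90, A = 1 260 mm², y = 45 mm, Ī = 850 500 mm⁴.
Horizontal leg (remainder): 56 × 14, A = 784 mm², y = 7 mm, Ī = 12 805 mm⁴.
Centroid: ȳ = ΣA·y / ΣA = 30.425 mm.
Transfer each piece to the centroidal x-axis using Ī + A·d² with d = y − 30.425:
  vertical leg: d = 14.575 mm → contributes +1 118 175 mm⁴
  horizontal leg (remainder): d = -23.425 mm → contributes +442 998 mm⁴
Total I = 1 561 173 mm⁴.
Extreme fibre distance c = 59.575 mm; S = I/c = 26 205 mm³.

S_x ≈ 2.62 × 10⁴ mm³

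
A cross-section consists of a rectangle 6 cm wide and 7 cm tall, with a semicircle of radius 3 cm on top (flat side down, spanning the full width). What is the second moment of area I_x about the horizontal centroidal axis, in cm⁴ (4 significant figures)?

I_x ≈ 421.4 cm⁴

Break the section into simple shapes (no overlaps), measuring from the bottom-left corner of the bounding box.
Rectangular body: 6 × 7, A = 42 cm², y = 3.5 cm, Ī = 171.5 cm⁴.
Semicircular cap: semicircle r = 3, A = 14.1372 cm², y = 8.27324 cm, Ī = 8.89031 cm⁴.
Centroid: ȳ = ΣA·y / ΣA = 4.70206 cm.
Transfer each piece to the horizontal centroidal axis using Ī + A·d² with d = y − 4.70206:
  rectangular body: d = -1.20206 cm → contributes +232.188 cm⁴
  semicircular cap: d = 3.57118 cm → contributes +189.186 cm⁴
Total I = 421.374 cm⁴.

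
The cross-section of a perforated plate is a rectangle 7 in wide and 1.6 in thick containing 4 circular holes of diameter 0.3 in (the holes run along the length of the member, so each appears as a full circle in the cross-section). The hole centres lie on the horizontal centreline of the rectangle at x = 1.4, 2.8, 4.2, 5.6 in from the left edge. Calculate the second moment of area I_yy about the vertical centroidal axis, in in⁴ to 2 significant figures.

Treat the section as a set of non-overlapping primitives; coordinates are from the bounding-box lower-left.
Plate: 7 × 1.6, A = 11.2 in², x = 3.5 in, Ī = 45.73 in⁴.
Hole 1 (subtracted): ⌀0.3, A = 0.07069 in², x = 1.4 in, Ī = 0.0003976 in⁴.
Hole 2 (subtracted): ⌀0.3, A = 0.07069 in², x = 2.8 in, Ī = 0.0003976 in⁴.
Hole 3 (subtracted): ⌀0.3, A = 0.07069 in², x = 4.2 in, Ī = 0.0003976 in⁴.
Hole 4 (subtracted): ⌀0.3, A = 0.07069 in², x = 5.6 in, Ī = 0.0003976 in⁴.
By symmetry the centroid is at mid-width, x̄ = 3.5 in.
Transfer each piece to the vertical centroidal axis using Ī + A·d² with d = x − 3.5:
  plate: d = 0 in → contributes +45.73 in⁴
  hole 1: d = -2.1 in → contributes −0.3121 in⁴
  hole 2: d = -0.7 in → contributes −0.03503 in⁴
  hole 3: d = 0.7 in → contributes −0.03503 in⁴
  hole 4: d = 2.1 in → contributes −0.3121 in⁴
Total I = 45.04 in⁴.

I_yy ≈ 45 in⁴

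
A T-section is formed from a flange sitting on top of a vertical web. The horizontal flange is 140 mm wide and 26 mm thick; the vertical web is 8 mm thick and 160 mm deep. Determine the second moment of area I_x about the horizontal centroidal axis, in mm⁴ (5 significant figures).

Treat the section as a set of non-overlapping primitives; coordinates are from the bounding-box lower-left.
Flange: 140 × 26, A = 3 640 mm², y = 173 mm, Ī = 205053.3 mm⁴.
Web: 8 × 160, A = 1 280 mm², y = 80 mm, Ī = 2 730 667 mm⁴.
Centroid: ȳ = ΣA·y / ΣA = 148.8049 mm.
Transfer each piece to the horizontal centroidal axis using Ī + A·d² with d = y − 148.8049:
  flange: d = 24.19512 mm → contributes +2 335 924 mm⁴
  web: d = -68.80488 mm → contributes +8 790 329 mm⁴
Total I = 11 126 253 mm⁴.

I_x ≈ 1.1126 × 10⁷ mm⁴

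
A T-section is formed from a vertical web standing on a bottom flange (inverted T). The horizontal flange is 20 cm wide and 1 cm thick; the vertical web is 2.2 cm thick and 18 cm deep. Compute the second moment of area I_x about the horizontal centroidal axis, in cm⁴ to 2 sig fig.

I_x ≈ 2300 cm⁴

Decompose the section into non-overlapping parts with the origin at the bottom-left of its bounding rectangle.
Flange: 20 × 1, A = 20 cm², y = 0.5 cm, Ī = 1.667 cm⁴.
Web: 2.2 × 18, A = 39.6 cm², y = 10 cm, Ī = 1 069 cm⁴.
Centroid: ȳ = ΣA·y / ΣA = 6.812 cm.
Transfer each piece to the horizontal centroidal axis using Ī + A·d² with d = y − 6.812:
  flange: d = -6.312 cm → contributes +798.5 cm⁴
  web: d = 3.188 cm → contributes +1 472 cm⁴
Total I = 2 270 cm⁴.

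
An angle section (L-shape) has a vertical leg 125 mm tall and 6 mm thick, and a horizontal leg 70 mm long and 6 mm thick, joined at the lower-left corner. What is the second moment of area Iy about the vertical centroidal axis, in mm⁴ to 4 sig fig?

Iy ≈ 4.444 × 10⁵ mm⁴

Decompose the section into non-overlapping parts with the origin at the bottom-left of its bounding rectangle.
Vertical leg: 6 × 125, A = 750 mm², x = 3 mm, Ī = 2 250 mm⁴.
Horizontal leg (remainder): 64 × 6, A = 384 mm², x = 38 mm, Ī = 131 072 mm⁴.
Centroid: x̄ = ΣA·x / ΣA = 14.8519 mm.
Transfer each piece to the vertical centroidal axis using Ī + A·d² with d = x − 14.8519:
  vertical leg: d = -11.8519 mm → contributes +107 600 mm⁴
  horizontal leg (remainder): d = 23.1481 mm → contributes +336 833 mm⁴
Total I = 444 433 mm⁴.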